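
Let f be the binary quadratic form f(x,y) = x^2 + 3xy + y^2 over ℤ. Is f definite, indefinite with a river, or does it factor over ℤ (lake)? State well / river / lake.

D = b²−4ac = 3² − 4·1·1 = 5
D > 0 non-square ⇒ indefinite ⇒ periodic river

river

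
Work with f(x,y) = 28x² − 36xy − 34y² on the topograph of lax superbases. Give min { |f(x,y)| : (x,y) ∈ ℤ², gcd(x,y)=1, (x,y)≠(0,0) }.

descent: ρ → (-34,36,28)  [lands on river]
river: ρ → (28,20,-42)
river: ρ → (-42,64,6)
river: ρ → (6,68,-20)
river: ρ → (-20,52,30)
river: ρ → (30,68,-4)
river: ρ → (-4,68,30)
river: ρ → (30,52,-20)
river: ρ → (-20,68,6)
river: ρ → (6,64,-42)
river: ρ → (-42,20,28)
river: ρ → (28,36,-34)
river: ρ → (-34,32,30)
river: ρ → (30,28,-36)
river: ρ → (-36,44,22)
river: ρ → (22,44,-36)
river: ρ → (-36,28,30)
river: ρ → (30,32,-34)
closes: descent 1, river 18
min |a| on river = 4

4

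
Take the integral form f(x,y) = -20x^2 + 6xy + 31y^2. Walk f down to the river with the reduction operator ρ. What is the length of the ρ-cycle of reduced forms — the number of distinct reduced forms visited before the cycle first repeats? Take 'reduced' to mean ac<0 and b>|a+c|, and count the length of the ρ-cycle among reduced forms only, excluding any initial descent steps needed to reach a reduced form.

D = 2516, ⌊√D⌋ = 50
descent: ρ → (31,-6,-20)
descent: ρ → (-20,46,5)  [lands on river]
river: ρ → (5,44,-29)
river: ρ → (-29,14,20)
river: ρ → (20,26,-23)
river: ρ → (-23,20,23)
river: ρ → (23,26,-20)
river: ρ → (-20,14,29)
river: ρ → (29,44,-5)
river: ρ → (-5,46,20)
river: ρ → (20,34,-17)
river: ρ → (-17,34,20)
river: ρ → (20,46,-5)
river: ρ → (-5,44,29)
river: ρ → (29,14,-20)
river: ρ → (-20,26,23)
river: ρ → (23,20,-23)
river: ρ → (-23,26,20)
river: ρ → (20,14,-29)
river: ρ → (-29,44,5)
river: ρ → (5,46,-20)
river: ρ → (-20,34,17)
river: ρ → (17,34,-20)
ρ-cycle length = 22 (tail of 2 descent steps not counted)

22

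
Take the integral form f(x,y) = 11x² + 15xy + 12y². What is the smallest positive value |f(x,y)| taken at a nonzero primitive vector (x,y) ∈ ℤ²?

translate: b→-7 (≡15 mod 22), so (11,15,12)→(11,-7,8)
flip: (11,-7,8)→(8,7,11)
reduced (well bottom): (8,7,11) with a≤c, −a<b≤a
well minimum = a = 8

8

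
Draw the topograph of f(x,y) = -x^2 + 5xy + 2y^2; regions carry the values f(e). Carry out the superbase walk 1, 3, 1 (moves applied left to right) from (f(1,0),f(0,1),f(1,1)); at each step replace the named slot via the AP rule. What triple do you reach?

start (-1,2,6) = (f(1,0),f(0,1),f(1,1))
replace slot 1: 2·(2+6) − (-1) = 17 → (17,2,6)
replace slot 3: 2·(17+2) − 6 = 32 → (17,2,32)
replace slot 1: 2·(2+32) − 17 = 51 → (51,2,32)

51,2,32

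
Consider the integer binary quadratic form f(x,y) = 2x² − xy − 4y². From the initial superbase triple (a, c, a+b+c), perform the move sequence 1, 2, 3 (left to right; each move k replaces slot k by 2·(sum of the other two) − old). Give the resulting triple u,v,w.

start (2,-4,-3) = (f(1,0),f(0,1),f(1,1))
replace slot 1: 2·((-4)+(-3)) − 2 = -16 → (-16,-4,-3)
replace slot 2: 2·((-16)+(-3)) − (-4) = -34 → (-16,-34,-3)
replace slot 3: 2·((-16)+(-34)) − (-3) = -97 → (-16,-34,-97)

-16,-34,-97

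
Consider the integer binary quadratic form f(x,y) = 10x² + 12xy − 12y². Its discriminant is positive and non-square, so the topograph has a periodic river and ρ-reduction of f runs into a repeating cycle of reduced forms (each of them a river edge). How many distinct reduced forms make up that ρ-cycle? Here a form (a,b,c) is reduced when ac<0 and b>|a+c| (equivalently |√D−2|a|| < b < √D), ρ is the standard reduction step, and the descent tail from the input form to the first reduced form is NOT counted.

D = 624, ⌊√D⌋ = 24
river: ρ → (-12,12,10)
river: ρ → (10,8,-14)
river: ρ → (-14,20,4)
river: ρ → (4,20,-14)
river: ρ → (-14,8,10)
river: ρ → (10,12,-12)
ρ-cycle length = 6 (tail of 0 descent steps not counted)

6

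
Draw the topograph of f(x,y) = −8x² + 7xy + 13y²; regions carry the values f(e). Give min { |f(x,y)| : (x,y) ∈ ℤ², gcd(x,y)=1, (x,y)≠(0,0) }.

river: ρ → (13,19,-2)
river: ρ → (-2,21,3)
river: ρ → (3,21,-2)
river: ρ → (-2,19,13)
river: ρ → (13,7,-8)
river: ρ → (-8,9,12)
river: ρ → (12,15,-5)
river: ρ → (-5,15,12)
river: ρ → (12,9,-8)
river: ρ → (-8,7,13)
closes: descent 0, river 10
min |a| on river = 2

2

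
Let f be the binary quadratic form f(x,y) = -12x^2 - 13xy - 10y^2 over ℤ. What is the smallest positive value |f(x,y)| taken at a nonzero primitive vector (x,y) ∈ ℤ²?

translate: b→-11 (≡13 mod 24), so (12,13,10)→(12,-11,9)
flip: (12,-11,9)→(9,11,12)
translate: b→-7 (≡11 mod 18), so (9,11,12)→(9,-7,10)
reduced (well bottom): (9,-7,10) with a≤c, −a<b≤a
well minimum |f| = |-9| = 9 (negative-definite)

9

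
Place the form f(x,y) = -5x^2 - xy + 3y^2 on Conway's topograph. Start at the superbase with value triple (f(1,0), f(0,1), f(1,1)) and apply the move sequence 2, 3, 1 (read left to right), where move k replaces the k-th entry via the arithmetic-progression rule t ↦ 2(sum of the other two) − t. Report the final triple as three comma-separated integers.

start (-5,3,-3) = (f(1,0),f(0,1),f(1,1))
replace slot 2: 2·((-5)+(-3)) − 3 = -19 → (-5,-19,-3)
replace slot 3: 2·((-5)+(-19)) − (-3) = -45 → (-5,-19,-45)
replace slot 1: 2·((-19)+(-45)) − (-5) = -123 → (-123,-19,-45)

-123,-19,-45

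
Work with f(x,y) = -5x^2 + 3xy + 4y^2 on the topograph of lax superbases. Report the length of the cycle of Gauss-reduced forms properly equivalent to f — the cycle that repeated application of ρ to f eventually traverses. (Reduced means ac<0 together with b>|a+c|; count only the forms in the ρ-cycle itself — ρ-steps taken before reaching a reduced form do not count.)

D = 89, ⌊√D⌋ = 9
river: ρ → (4,5,-4)
river: ρ → (-4,3,5)
river: ρ → (5,7,-2)
river: ρ → (-2,9,1)
river: ρ → (1,9,-2)
river: ρ → (-2,7,5)
river: ρ → (5,3,-4)
river: ρ → (-4,5,4)
river: ρ → (4,3,-5)
river: ρ → (-5,7,2)
river: ρ → (2,9,-1)
river: ρ → (-1,9,2)
river: ρ → (2,7,-5)
river: ρ → (-5,3,4)
ρ-cycle length = 14 (tail of 0 descent steps not counted)

14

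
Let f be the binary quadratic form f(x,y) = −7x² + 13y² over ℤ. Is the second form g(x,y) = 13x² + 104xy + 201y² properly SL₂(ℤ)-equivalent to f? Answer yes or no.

D₁ = 364, D₂ = 364
river cycle of f (length 8): (-7, 14, 6), (6, 10, -11), (-11, 12, 5), (5, 18, -2), (-2, 18, 5), (5, 12, -11), (-11, 10, 6), (6, 14, -7)
river cycle of g (length 8): (-7, 14, 6), (6, 10, -11), (-11, 12, 5), (5, 18, -2), (-2, 18, 5), (5, 12, -11), (-11, 10, 6), (6, 14, -7)
cycles coincide ⇒ equivalent

yes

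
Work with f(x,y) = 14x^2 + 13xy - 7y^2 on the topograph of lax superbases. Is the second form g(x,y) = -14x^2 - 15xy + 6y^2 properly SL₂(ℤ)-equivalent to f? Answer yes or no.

D₁ = 561, D₂ = 561
river cycle of f (length 16): (-7, 15, 12), (12, 9, -10), (-10, 11, 11), (11, 11, -10), (-10, 9, 12), (12, 15, -7), (-7, 13, 14), (14, 15, -6), (-6, 21, 5), (5, 19, -10), … (6 more)
river cycle of g (length 16): (6, 15, -14), (-14, 13, 7), (7, 15, -12), (-12, 9, 10), (10, 11, -11), (-11, 11, 10), (10, 9, -12), (-12, 15, 7), (7, 13, -14), (-14, 15, 6), … (6 more)
cycles differ ⇒ inequivalent

no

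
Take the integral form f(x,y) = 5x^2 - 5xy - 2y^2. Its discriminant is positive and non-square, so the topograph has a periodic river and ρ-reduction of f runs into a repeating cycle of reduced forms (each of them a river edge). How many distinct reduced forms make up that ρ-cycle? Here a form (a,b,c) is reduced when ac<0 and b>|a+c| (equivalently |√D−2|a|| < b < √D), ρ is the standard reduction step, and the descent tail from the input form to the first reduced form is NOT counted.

D = 65, ⌊√D⌋ = 8
descent: ρ → (-2,5,5)  [lands on river]
river: ρ → (5,5,-2)
river: ρ → (-2,7,2)
river: ρ → (2,5,-5)
river: ρ → (-5,5,2)
river: ρ → (2,7,-2)
ρ-cycle length = 6 (tail of 1 descent step not counted)

6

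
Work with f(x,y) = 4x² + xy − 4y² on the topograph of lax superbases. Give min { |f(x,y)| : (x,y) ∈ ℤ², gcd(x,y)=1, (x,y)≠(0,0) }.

river: ρ → (-4,7,1)
river: ρ → (1,7,-4)
river: ρ → (-4,1,4)
river: ρ → (4,7,-1)
river: ρ → (-1,7,4)
river: ρ → (4,1,-4)
closes: descent 0, river 6
min |a| on river = 1

1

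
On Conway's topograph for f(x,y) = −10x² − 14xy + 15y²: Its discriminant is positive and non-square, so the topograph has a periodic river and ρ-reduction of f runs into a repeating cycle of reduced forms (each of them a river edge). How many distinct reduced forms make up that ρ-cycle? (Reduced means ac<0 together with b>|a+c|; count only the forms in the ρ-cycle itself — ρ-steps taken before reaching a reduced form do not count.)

D = 796, ⌊√D⌋ = 28
descent: ρ → (15,14,-10)  [lands on river]
river: ρ → (-10,26,3)
river: ρ → (3,28,-1)
river: ρ → (-1,28,3)
river: ρ → (3,26,-10)
river: ρ → (-10,14,15)
river: ρ → (15,16,-9)
river: ρ → (-9,20,11)
river: ρ → (11,24,-5)
river: ρ → (-5,26,6)
river: ρ → (6,22,-13)
river: ρ → (-13,4,15)
river: ρ → (15,26,-2)
river: ρ → (-2,26,15)
river: ρ → (15,4,-13)
river: ρ → (-13,22,6)
river: ρ → (6,26,-5)
river: ρ → (-5,24,11)
river: ρ → (11,20,-9)
river: ρ → (-9,16,15)
ρ-cycle length = 20 (tail of 1 descent step not counted)

20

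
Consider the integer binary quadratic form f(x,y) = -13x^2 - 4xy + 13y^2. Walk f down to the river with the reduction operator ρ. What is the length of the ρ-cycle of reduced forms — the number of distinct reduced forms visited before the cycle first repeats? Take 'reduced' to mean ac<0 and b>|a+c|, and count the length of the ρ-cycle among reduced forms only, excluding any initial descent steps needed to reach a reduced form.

D = 692, ⌊√D⌋ = 26
descent: ρ → (13,4,-13)  [lands on river]
river: ρ → (-13,22,4)
river: ρ → (4,26,-1)
river: ρ → (-1,26,4)
river: ρ → (4,22,-13)
river: ρ → (-13,4,13)
river: ρ → (13,22,-4)
river: ρ → (-4,26,1)
river: ρ → (1,26,-4)
river: ρ → (-4,22,13)
ρ-cycle length = 10 (tail of 1 descent step not counted)

10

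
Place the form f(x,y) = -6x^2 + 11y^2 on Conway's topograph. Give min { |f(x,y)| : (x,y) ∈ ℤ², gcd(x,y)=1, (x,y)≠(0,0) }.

descent: ρ → (11,0,-6)
descent: ρ → (-6,12,5)  [lands on river]
river: ρ → (5,8,-10)
river: ρ → (-10,12,3)
river: ρ → (3,12,-10)
river: ρ → (-10,8,5)
river: ρ → (5,12,-6)
closes: descent 2, river 6
min |a| on river = 3

3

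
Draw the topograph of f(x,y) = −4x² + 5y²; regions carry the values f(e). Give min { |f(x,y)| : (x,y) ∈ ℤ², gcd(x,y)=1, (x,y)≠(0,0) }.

descent: ρ → (5,0,-4)
descent: ρ → (-4,8,1)  [lands on river]
river: ρ → (1,8,-4)
closes: descent 2, river 2
min |a| on river = 1

1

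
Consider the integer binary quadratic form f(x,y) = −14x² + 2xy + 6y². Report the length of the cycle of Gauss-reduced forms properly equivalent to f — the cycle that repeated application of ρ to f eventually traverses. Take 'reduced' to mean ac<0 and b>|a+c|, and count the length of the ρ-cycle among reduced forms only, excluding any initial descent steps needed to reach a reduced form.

D = 340, ⌊√D⌋ = 18
descent: ρ → (6,10,-10)  [lands on river]
river: ρ → (-10,10,6)
river: ρ → (6,14,-6)
river: ρ → (-6,10,10)
river: ρ → (10,10,-6)
river: ρ → (-6,14,6)
ρ-cycle length = 6 (tail of 1 descent step not counted)

6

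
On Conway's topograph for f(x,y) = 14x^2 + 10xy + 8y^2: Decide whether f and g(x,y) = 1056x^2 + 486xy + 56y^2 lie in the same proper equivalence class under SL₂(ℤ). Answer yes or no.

D₁ = -348, D₂ = -348
f: flip: (14,10,8)→(8,-10,14)
f: translate: b→6 (≡-10 mod 16), so (8,-10,14)→(8,6,12)
f: reduced (well bottom): (8,6,12) with a≤c, −a<b≤a
g: flip: (1056,486,56)→(56,-486,1056)
g: translate: b→-38 (≡-486 mod 112), so (56,-486,1056)→(56,-38,8)
g: flip: (56,-38,8)→(8,38,56)
g: translate: b→6 (≡38 mod 16), so (8,38,56)→(8,6,12)
g: reduced (well bottom): (8,6,12) with a≤c, −a<b≤a
reduced forms (8, 6, 12) vs (8, 6, 12) ⇒ equivalent

yes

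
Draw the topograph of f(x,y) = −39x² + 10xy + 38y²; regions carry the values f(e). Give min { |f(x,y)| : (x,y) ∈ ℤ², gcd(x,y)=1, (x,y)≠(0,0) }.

river: ρ → (38,66,-11)
river: ρ → (-11,66,38)
river: ρ → (38,10,-39)
river: ρ → (-39,68,9)
river: ρ → (9,76,-7)
river: ρ → (-7,64,69)
river: ρ → (69,74,-2)
river: ρ → (-2,74,69)
river: ρ → (69,64,-7)
river: ρ → (-7,76,9)
river: ρ → (9,68,-39)
river: ρ → (-39,10,38)
closes: descent 0, river 12
min |a| on river = 2

2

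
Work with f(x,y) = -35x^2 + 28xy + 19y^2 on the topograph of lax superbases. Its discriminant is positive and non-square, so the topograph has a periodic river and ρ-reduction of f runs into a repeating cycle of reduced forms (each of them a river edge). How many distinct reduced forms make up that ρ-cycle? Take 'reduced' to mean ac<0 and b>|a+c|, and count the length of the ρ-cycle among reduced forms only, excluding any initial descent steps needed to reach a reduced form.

D = 3444, ⌊√D⌋ = 58
river: ρ → (19,48,-15)
river: ρ → (-15,42,28)
river: ρ → (28,14,-29)
river: ρ → (-29,44,13)
river: ρ → (13,34,-44)
river: ρ → (-44,54,3)
river: ρ → (3,54,-44)
river: ρ → (-44,34,13)
river: ρ → (13,44,-29)
river: ρ → (-29,14,28)
river: ρ → (28,42,-15)
river: ρ → (-15,48,19)
river: ρ → (19,28,-35)
river: ρ → (-35,42,12)
river: ρ → (12,54,-11)
river: ρ → (-11,56,7)
river: ρ → (7,56,-11)
river: ρ → (-11,54,12)
river: ρ → (12,42,-35)
river: ρ → (-35,28,19)
ρ-cycle length = 20 (tail of 0 descent steps not counted)

20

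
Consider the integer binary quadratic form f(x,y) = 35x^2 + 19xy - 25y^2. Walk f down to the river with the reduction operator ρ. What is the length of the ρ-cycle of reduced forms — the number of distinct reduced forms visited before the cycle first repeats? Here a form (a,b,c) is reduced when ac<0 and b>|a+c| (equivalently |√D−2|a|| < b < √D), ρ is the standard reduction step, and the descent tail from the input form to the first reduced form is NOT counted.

D = 3861, ⌊√D⌋ = 62
river: ρ → (-25,31,29)
river: ρ → (29,27,-27)
river: ρ → (-27,27,29)
river: ρ → (29,31,-25)
river: ρ → (-25,19,35)
river: ρ → (35,51,-9)
river: ρ → (-9,57,17)
river: ρ → (17,45,-27)
river: ρ → (-27,9,35)
river: ρ → (35,61,-1)
river: ρ → (-1,61,35)
river: ρ → (35,9,-27)
river: ρ → (-27,45,17)
river: ρ → (17,57,-9)
river: ρ → (-9,51,35)
river: ρ → (35,19,-25)
ρ-cycle length = 16 (tail of 0 descent steps not counted)

16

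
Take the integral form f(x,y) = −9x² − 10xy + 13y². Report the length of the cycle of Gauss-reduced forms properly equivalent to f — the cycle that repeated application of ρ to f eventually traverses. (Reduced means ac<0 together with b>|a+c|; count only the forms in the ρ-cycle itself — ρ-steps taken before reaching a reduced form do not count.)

D = 568, ⌊√D⌋ = 23
descent: ρ → (13,10,-9)  [lands on river]
river: ρ → (-9,8,14)
river: ρ → (14,20,-3)
river: ρ → (-3,22,7)
river: ρ → (7,20,-6)
river: ρ → (-6,16,13)
ρ-cycle length = 6 (tail of 1 descent step not counted)

6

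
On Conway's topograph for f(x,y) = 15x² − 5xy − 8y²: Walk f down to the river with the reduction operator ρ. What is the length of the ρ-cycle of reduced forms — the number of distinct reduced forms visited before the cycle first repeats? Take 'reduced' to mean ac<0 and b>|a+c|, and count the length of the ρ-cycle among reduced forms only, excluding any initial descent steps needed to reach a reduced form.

D = 505, ⌊√D⌋ = 22
descent: ρ → (-8,21,2)  [lands on river]
river: ρ → (2,19,-18)
river: ρ → (-18,17,3)
river: ρ → (3,19,-12)
river: ρ → (-12,5,10)
river: ρ → (10,15,-7)
river: ρ → (-7,13,12)
river: ρ → (12,11,-8)
ρ-cycle length = 8 (tail of 1 descent step not counted)

8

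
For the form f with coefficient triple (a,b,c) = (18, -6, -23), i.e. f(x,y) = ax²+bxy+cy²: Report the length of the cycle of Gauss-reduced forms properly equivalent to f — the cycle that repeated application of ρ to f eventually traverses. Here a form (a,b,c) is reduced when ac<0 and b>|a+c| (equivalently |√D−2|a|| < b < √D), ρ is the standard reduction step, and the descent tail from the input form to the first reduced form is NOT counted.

D = 1692, ⌊√D⌋ = 41
descent: ρ → (-23,6,18)  [lands on river]
river: ρ → (18,30,-11)
river: ρ → (-11,36,9)
river: ρ → (9,36,-11)
river: ρ → (-11,30,18)
river: ρ → (18,6,-23)
river: ρ → (-23,40,1)
river: ρ → (1,40,-23)
ρ-cycle length = 8 (tail of 1 descent step not counted)

8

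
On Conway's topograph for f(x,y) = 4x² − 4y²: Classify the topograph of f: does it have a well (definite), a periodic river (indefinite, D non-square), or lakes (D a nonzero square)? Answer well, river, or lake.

D = b²−4ac = 0² − 4·4·(-4) = 64
D = 8² is a perfect square ⇒ form factors over ℤ ⇒ lakes

lake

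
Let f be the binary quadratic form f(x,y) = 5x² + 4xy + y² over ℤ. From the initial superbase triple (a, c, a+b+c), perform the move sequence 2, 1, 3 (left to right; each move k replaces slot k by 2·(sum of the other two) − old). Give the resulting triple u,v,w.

start (5,1,10) = (f(1,0),f(0,1),f(1,1))
replace slot 2: 2·(5+10) − 1 = 29 → (5,29,10)
replace slot 1: 2·(29+10) − 5 = 73 → (73,29,10)
replace slot 3: 2·(73+29) − 10 = 194 → (73,29,194)

73,29,194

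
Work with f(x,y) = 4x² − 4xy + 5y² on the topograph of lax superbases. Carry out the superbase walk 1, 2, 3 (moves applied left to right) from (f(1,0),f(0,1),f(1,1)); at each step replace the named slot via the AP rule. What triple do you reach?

start (4,5,5) = (f(1,0),f(0,1),f(1,1))
replace slot 1: 2·(5+5) − 4 = 16 → (16,5,5)
replace slot 2: 2·(16+5) − 5 = 37 → (16,37,5)
replace slot 3: 2·(16+37) − 5 = 101 → (16,37,101)

16,37,101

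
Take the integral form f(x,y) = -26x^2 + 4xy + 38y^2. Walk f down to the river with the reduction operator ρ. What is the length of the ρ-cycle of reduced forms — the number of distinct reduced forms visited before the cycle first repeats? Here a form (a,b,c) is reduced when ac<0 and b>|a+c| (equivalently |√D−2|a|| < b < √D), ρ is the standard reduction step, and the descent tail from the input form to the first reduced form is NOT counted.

D = 3968, ⌊√D⌋ = 62
descent: ρ → (38,-4,-26)
descent: ρ → (-26,56,8)  [lands on river]
river: ρ → (8,56,-26)
river: ρ → (-26,48,16)
river: ρ → (16,48,-26)
ρ-cycle length = 4 (tail of 2 descent steps not counted)

4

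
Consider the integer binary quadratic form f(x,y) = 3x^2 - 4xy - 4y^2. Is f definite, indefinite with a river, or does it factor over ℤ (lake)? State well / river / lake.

D = b²−4ac = (-4)² − 4·3·(-4) = 64
D = 8² is a perfect square ⇒ form factors over ℤ ⇒ lakes

lake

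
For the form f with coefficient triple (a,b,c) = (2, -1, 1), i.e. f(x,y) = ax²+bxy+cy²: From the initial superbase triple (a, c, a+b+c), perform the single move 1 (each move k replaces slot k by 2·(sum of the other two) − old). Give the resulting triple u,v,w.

start (2,1,2) = (f(1,0),f(0,1),f(1,1))
replace slot 1: 2·(1+2) − 2 = 4 → (4,1,2)

4,1,2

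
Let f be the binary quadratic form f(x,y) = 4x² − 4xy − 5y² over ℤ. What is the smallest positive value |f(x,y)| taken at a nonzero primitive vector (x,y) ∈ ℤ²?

descent: ρ → (-5,4,4)  [lands on river]
river: ρ → (4,4,-5)
river: ρ → (-5,6,3)
river: ρ → (3,6,-5)
closes: descent 1, river 4
min |a| on river = 3

3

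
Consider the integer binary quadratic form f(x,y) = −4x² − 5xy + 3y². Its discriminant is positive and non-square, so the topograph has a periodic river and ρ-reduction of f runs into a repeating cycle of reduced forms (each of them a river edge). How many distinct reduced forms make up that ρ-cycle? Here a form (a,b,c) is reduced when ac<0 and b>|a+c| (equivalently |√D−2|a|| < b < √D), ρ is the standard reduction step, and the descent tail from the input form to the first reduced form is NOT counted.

D = 73, ⌊√D⌋ = 8
descent: ρ → (3,5,-4)  [lands on river]
river: ρ → (-4,3,4)
river: ρ → (4,5,-3)
river: ρ → (-3,7,2)
river: ρ → (2,5,-6)
river: ρ → (-6,7,1)
river: ρ → (1,7,-6)
river: ρ → (-6,5,2)
river: ρ → (2,7,-3)
river: ρ → (-3,5,4)
river: ρ → (4,3,-4)
river: ρ → (-4,5,3)
river: ρ → (3,7,-2)
river: ρ → (-2,5,6)
river: ρ → (6,7,-1)
river: ρ → (-1,7,6)
river: ρ → (6,5,-2)
river: ρ → (-2,7,3)
ρ-cycle length = 18 (tail of 1 descent step not counted)

18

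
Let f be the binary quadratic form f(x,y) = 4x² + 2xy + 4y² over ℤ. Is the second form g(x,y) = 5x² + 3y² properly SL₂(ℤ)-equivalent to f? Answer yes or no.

D₁ = -60, D₂ = -60
f: reduced (well bottom): (4,2,4) with a≤c, −a<b≤a
g: flip: (5,0,3)→(3,0,5)
g: reduced (well bottom): (3,0,5) with a≤c, −a<b≤a
reduced forms (4, 2, 4) vs (3, 0, 5) ⇒ inequivalent

no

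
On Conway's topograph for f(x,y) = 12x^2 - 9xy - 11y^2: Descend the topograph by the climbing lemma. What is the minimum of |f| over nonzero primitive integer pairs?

descent: ρ → (-11,9,12)  [lands on river]
river: ρ → (12,15,-8)
river: ρ → (-8,17,10)
river: ρ → (10,23,-2)
river: ρ → (-2,21,21)
river: ρ → (21,21,-2)
river: ρ → (-2,23,10)
river: ρ → (10,17,-8)
river: ρ → (-8,15,12)
river: ρ → (12,9,-11)
river: ρ → (-11,13,10)
river: ρ → (10,7,-14)
river: ρ → (-14,21,3)
river: ρ → (3,21,-14)
river: ρ → (-14,7,10)
river: ρ → (10,13,-11)
closes: descent 1, river 16
min |a| on river = 2

2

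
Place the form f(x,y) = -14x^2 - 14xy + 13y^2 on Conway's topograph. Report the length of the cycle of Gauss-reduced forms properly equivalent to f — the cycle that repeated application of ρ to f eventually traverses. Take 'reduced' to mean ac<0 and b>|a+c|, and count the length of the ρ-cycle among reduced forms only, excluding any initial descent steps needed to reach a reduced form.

D = 924, ⌊√D⌋ = 30
descent: ρ → (13,14,-14)  [lands on river]
river: ρ → (-14,14,13)
river: ρ → (13,12,-15)
river: ρ → (-15,18,10)
river: ρ → (10,22,-11)
river: ρ → (-11,22,10)
river: ρ → (10,18,-15)
river: ρ → (-15,12,13)
ρ-cycle length = 8 (tail of 1 descent step not counted)

8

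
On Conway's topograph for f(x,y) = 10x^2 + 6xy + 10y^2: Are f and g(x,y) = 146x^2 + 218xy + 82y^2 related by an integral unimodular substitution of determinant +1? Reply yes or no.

D₁ = -364, D₂ = -364
f: reduced (well bottom): (10,6,10) with a≤c, −a<b≤a
g: translate: b→-74 (≡218 mod 292), so (146,218,82)→(146,-74,10)
g: flip: (146,-74,10)→(10,74,146)
g: translate: b→-6 (≡74 mod 20), so (10,74,146)→(10,-6,10)
g: flip: (10,-6,10)→(10,6,10)
g: reduced (well bottom): (10,6,10) with a≤c, −a<b≤a
reduced forms (10, 6, 10) vs (10, 6, 10) ⇒ equivalent

yes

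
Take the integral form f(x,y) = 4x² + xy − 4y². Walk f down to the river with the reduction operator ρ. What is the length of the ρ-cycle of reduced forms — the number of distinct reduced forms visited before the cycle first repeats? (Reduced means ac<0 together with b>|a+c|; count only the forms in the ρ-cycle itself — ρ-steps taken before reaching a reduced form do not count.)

D = 65, ⌊√D⌋ = 8
river: ρ → (-4,7,1)
river: ρ → (1,7,-4)
river: ρ → (-4,1,4)
river: ρ → (4,7,-1)
river: ρ → (-1,7,4)
river: ρ → (4,1,-4)
ρ-cycle length = 6 (tail of 0 descent steps not counted)

6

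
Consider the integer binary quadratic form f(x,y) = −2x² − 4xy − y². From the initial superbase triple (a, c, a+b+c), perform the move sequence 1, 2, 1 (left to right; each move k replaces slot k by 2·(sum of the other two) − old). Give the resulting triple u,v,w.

start (-2,-1,-7) = (f(1,0),f(0,1),f(1,1))
replace slot 1: 2·((-1)+(-7)) − (-2) = -14 → (-14,-1,-7)
replace slot 2: 2·((-14)+(-7)) − (-1) = -41 → (-14,-41,-7)
replace slot 1: 2·((-41)+(-7)) − (-14) = -82 → (-82,-41,-7)

-82,-41,-7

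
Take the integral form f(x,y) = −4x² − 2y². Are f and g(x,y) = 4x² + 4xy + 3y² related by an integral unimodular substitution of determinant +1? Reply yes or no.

D₁ = -32, D₂ = -32
f is negative-definite; reduce −f:
−f: flip: (4,0,2)→(2,0,4)
−f: reduced (well bottom): (2,0,4) with a≤c, −a<b≤a
flip sign back: reduced form of f is (-2,0,-4)
g: flip: (4,4,3)→(3,-4,4)
g: translate: b→2 (≡-4 mod 6), so (3,-4,4)→(3,2,3)
g: reduced (well bottom): (3,2,3) with a≤c, −a<b≤a
reduced forms (-2, 0, -4) vs (3, 2, 3) ⇒ inequivalent

no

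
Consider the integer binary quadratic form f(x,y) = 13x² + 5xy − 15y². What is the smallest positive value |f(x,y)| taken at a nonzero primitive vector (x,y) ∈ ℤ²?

river: ρ → (-15,25,3)
river: ρ → (3,23,-23)
river: ρ → (-23,23,3)
river: ρ → (3,25,-15)
river: ρ → (-15,5,13)
river: ρ → (13,21,-7)
river: ρ → (-7,21,13)
river: ρ → (13,5,-15)
closes: descent 0, river 8
min |a| on river = 3

3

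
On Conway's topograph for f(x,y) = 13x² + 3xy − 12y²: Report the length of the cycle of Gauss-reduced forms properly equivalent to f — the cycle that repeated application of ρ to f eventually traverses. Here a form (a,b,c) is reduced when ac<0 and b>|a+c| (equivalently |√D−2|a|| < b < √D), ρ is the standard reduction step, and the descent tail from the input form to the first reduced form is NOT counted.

D = 633, ⌊√D⌋ = 25
river: ρ → (-12,21,4)
river: ρ → (4,19,-17)
river: ρ → (-17,15,6)
river: ρ → (6,21,-8)
river: ρ → (-8,11,16)
river: ρ → (16,21,-3)
river: ρ → (-3,21,16)
river: ρ → (16,11,-8)
river: ρ → (-8,21,6)
river: ρ → (6,15,-17)
river: ρ → (-17,19,4)
river: ρ → (4,21,-12)
river: ρ → (-12,3,13)
river: ρ → (13,23,-2)
river: ρ → (-2,25,1)
river: ρ → (1,25,-2)
river: ρ → (-2,23,13)
river: ρ → (13,3,-12)
ρ-cycle length = 18 (tail of 0 descent steps not counted)

18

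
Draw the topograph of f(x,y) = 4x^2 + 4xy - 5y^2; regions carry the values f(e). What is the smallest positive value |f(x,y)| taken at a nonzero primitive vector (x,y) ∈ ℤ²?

river: ρ → (-5,6,3)
river: ρ → (3,6,-5)
river: ρ → (-5,4,4)
river: ρ → (4,4,-5)
closes: descent 0, river 4
min |a| on river = 3

3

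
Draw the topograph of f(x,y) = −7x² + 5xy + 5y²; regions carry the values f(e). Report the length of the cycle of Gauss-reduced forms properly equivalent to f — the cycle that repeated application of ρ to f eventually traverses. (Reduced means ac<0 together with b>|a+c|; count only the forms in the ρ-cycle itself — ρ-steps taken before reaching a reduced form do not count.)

D = 165, ⌊√D⌋ = 12
river: ρ → (5,5,-7)
river: ρ → (-7,9,3)
river: ρ → (3,9,-7)
river: ρ → (-7,5,5)
ρ-cycle length = 4 (tail of 0 descent steps not counted)

4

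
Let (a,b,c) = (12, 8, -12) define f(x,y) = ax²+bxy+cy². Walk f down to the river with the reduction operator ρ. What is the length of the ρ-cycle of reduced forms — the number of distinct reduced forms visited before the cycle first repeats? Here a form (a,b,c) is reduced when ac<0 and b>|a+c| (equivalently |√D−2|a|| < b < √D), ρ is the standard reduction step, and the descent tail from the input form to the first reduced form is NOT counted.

D = 640, ⌊√D⌋ = 25
river: ρ → (-12,16,8)
river: ρ → (8,16,-12)
river: ρ → (-12,8,12)
river: ρ → (12,16,-8)
river: ρ → (-8,16,12)
river: ρ → (12,8,-12)
ρ-cycle length = 6 (tail of 0 descent steps not counted)

6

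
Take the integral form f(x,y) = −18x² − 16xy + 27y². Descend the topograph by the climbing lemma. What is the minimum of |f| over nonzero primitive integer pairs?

descent: ρ → (27,16,-18)  [lands on river]
river: ρ → (-18,20,25)
river: ρ → (25,30,-13)
river: ρ → (-13,22,33)
river: ρ → (33,44,-2)
river: ρ → (-2,44,33)
river: ρ → (33,22,-13)
river: ρ → (-13,30,25)
river: ρ → (25,20,-18)
river: ρ → (-18,16,27)
river: ρ → (27,38,-7)
river: ρ → (-7,46,3)
river: ρ → (3,44,-22)
river: ρ → (-22,44,3)
river: ρ → (3,46,-7)
river: ρ → (-7,38,27)
closes: descent 1, river 16
min |a| on river = 2

2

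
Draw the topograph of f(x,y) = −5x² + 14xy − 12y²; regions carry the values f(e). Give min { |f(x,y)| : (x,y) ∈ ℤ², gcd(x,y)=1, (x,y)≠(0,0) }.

translate: b→-4 (≡-14 mod 10), so (5,-14,12)→(5,-4,3)
flip: (5,-4,3)→(3,4,5)
translate: b→-2 (≡4 mod 6), so (3,4,5)→(3,-2,4)
reduced (well bottom): (3,-2,4) with a≤c, −a<b≤a
well minimum |f| = |-3| = 3 (negative-definite)

3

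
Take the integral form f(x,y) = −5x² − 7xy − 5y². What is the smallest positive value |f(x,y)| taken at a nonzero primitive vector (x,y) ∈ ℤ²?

translate: b→-3 (≡7 mod 10), so (5,7,5)→(5,-3,3)
flip: (5,-3,3)→(3,3,5)
reduced (well bottom): (3,3,5) with a≤c, −a<b≤a
well minimum |f| = |-3| = 3 (negative-definite)

3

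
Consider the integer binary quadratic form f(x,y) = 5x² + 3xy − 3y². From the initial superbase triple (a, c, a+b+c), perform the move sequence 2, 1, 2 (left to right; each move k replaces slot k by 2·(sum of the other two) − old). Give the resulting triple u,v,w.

start (5,-3,5) = (f(1,0),f(0,1),f(1,1))
replace slot 2: 2·(5+5) − (-3) = 23 → (5,23,5)
replace slot 1: 2·(23+5) − 5 = 51 → (51,23,5)
replace slot 2: 2·(51+5) − 23 = 89 → (51,89,5)

51,89,5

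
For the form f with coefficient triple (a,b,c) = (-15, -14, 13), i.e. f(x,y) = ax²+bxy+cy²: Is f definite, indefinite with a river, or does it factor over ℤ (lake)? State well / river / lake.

D = b²−4ac = (-14)² − 4·(-15)·13 = 976
D > 0 non-square ⇒ indefinite ⇒ periodic river

river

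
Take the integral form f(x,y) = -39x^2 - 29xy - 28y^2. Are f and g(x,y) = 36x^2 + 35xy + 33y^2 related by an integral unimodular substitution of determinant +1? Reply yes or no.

D₁ = -3527, D₂ = -3527
f is negative-definite; reduce −f:
−f: flip: (39,29,28)→(28,-29,39)
−f: translate: b→27 (≡-29 mod 56), so (28,-29,39)→(28,27,38)
−f: reduced (well bottom): (28,27,38) with a≤c, −a<b≤a
flip sign back: reduced form of f is (-28,-27,-38)
g: flip: (36,35,33)→(33,-35,36)
g: translate: b→31 (≡-35 mod 66), so (33,-35,36)→(33,31,34)
g: reduced (well bottom): (33,31,34) with a≤c, −a<b≤a
reduced forms (-28, -27, -38) vs (33, 31, 34) ⇒ inequivalent

no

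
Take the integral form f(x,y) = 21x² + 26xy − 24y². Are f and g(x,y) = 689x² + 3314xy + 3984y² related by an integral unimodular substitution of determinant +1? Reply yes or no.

D₁ = 2692, D₂ = 2692
river cycle of f (length 62): (-24, 22, 23), (23, 24, -23), (-23, 22, 24), (24, 26, -21), (-21, 16, 29), (29, 42, -8), (-8, 38, 39), (39, 40, -7), (-7, 44, 27), (27, 10, -24), … (52 more)
river cycle of g (length 62): (21, 26, -24), (-24, 22, 23), (23, 24, -23), (-23, 22, 24), (24, 26, -21), (-21, 16, 29), (29, 42, -8), (-8, 38, 39), (39, 40, -7), (-7, 44, 27), … (52 more)
cycles coincide ⇒ equivalent

yes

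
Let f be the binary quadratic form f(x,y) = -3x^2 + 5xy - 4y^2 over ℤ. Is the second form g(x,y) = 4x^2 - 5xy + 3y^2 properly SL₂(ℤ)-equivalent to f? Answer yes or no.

D₁ = -23, D₂ = -23
f is negative-definite; reduce −f:
−f: translate: b→1 (≡-5 mod 6), so (3,-5,4)→(3,1,2)
−f: flip: (3,1,2)→(2,-1,3)
−f: reduced (well bottom): (2,-1,3) with a≤c, −a<b≤a
flip sign back: reduced form of f is (-2,1,-3)
g: translate: b→3 (≡-5 mod 8), so (4,-5,3)→(4,3,2)
g: flip: (4,3,2)→(2,-3,4)
g: translate: b→1 (≡-3 mod 4), so (2,-3,4)→(2,1,3)
g: reduced (well bottom): (2,1,3) with a≤c, −a<b≤a
reduced forms (-2, 1, -3) vs (2, 1, 3) ⇒ inequivalent

no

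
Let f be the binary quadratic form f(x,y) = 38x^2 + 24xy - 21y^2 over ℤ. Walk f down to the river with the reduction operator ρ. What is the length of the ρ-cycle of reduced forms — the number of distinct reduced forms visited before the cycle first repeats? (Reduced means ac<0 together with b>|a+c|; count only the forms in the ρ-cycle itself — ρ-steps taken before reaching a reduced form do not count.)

D = 3768, ⌊√D⌋ = 61
river: ρ → (-21,60,2)
river: ρ → (2,60,-21)
river: ρ → (-21,24,38)
river: ρ → (38,52,-7)
river: ρ → (-7,60,6)
river: ρ → (6,60,-7)
river: ρ → (-7,52,38)
river: ρ → (38,24,-21)
ρ-cycle length = 8 (tail of 0 descent steps not counted)

8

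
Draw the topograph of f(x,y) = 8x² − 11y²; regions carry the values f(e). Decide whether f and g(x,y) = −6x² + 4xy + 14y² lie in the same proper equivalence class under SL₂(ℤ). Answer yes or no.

D₁ = 352, D₂ = 352
river cycle of f (length 6): (8, 16, -3), (-3, 14, 13), (13, 12, -4), (-4, 12, 13), (13, 14, -3), (-3, 16, 8)
river cycle of g (length 6): (-6, 16, 4), (4, 16, -6), (-6, 8, 12), (12, 16, -2), (-2, 16, 12), (12, 8, -6)
cycles differ ⇒ inequivalent

no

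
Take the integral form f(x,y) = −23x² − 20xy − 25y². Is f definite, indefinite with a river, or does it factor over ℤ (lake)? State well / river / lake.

D = b²−4ac = (-20)² − 4·(-23)·(-25) = -1900
D < 0 ⇒ definite ⇒ every region one sign ⇒ single well

well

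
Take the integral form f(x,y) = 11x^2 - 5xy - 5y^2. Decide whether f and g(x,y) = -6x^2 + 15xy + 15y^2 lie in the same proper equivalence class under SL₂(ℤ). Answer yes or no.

D₁ = 245, D₂ = 585
discriminants differ ⇒ not SL₂(ℤ)-equivalent

no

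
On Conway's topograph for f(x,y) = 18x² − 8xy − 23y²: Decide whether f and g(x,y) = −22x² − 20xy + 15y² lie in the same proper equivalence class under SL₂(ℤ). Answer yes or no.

D₁ = 1720, D₂ = 1720
river cycle of f (length 14): (-23, 8, 18), (18, 28, -13), (-13, 24, 22), (22, 20, -15), (-15, 40, 2), (2, 40, -15), (-15, 20, 22), (22, 24, -13), (-13, 28, 18), (18, 8, -23), … (4 more)
river cycle of g (length 14): (15, 20, -22), (-22, 24, 13), (13, 28, -18), (-18, 8, 23), (23, 38, -3), (-3, 40, 10), (10, 40, -3), (-3, 38, 23), (23, 8, -18), (-18, 28, 13), … (4 more)
cycles differ ⇒ inequivalent

no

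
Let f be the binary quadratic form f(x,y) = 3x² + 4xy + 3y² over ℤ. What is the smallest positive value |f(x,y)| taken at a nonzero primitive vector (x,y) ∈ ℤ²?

translate: b→-2 (≡4 mod 6), so (3,4,3)→(3,-2,2)
flip: (3,-2,2)→(2,2,3)
reduced (well bottom): (2,2,3) with a≤c, −a<b≤a
well minimum = a = 2

2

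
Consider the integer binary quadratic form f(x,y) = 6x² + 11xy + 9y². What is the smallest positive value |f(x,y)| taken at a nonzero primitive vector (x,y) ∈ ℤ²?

translate: b→-1 (≡11 mod 12), so (6,11,9)→(6,-1,4)
flip: (6,-1,4)→(4,1,6)
reduced (well bottom): (4,1,6) with a≤c, −a<b≤a
well minimum = a = 4

4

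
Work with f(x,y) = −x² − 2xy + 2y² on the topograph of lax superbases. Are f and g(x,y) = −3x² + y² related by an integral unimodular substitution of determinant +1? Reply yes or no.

D₁ = 12, D₂ = 12
river cycle of f (length 2): (2, 2, -1), (-1, 2, 2)
river cycle of g (length 2): (1, 2, -2), (-2, 2, 1)
cycles differ ⇒ inequivalent

no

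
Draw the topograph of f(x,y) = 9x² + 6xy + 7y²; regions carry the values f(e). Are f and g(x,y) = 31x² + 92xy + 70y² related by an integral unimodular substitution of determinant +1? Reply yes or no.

D₁ = -216, D₂ = -216
f: flip: (9,6,7)→(7,-6,9)
f: reduced (well bottom): (7,-6,9) with a≤c, −a<b≤a
g: translate: b→30 (≡92 mod 62), so (31,92,70)→(31,30,9)
g: flip: (31,30,9)→(9,-30,31)
g: translate: b→6 (≡-30 mod 18), so (9,-30,31)→(9,6,7)
g: flip: (9,6,7)→(7,-6,9)
g: reduced (well bottom): (7,-6,9) with a≤c, −a<b≤a
reduced forms (7, -6, 9) vs (7, -6, 9) ⇒ equivalent

yes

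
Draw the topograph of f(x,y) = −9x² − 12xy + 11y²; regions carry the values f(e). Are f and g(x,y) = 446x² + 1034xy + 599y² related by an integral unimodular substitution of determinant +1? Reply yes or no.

D₁ = 540, D₂ = 540
river cycle of f (length 8): (11, 12, -9), (-9, 6, 14), (14, 22, -1), (-1, 22, 14), (14, 6, -9), (-9, 12, 11), (11, 10, -10), (-10, 10, 11)
river cycle of g (length 8): (11, 12, -9), (-9, 6, 14), (14, 22, -1), (-1, 22, 14), (14, 6, -9), (-9, 12, 11), (11, 10, -10), (-10, 10, 11)
cycles coincide ⇒ equivalent

yes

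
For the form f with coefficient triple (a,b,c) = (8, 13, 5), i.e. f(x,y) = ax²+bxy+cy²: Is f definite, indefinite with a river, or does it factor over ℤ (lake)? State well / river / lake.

D = b²−4ac = 13² − 4·8·5 = 9
D = 3² is a perfect square ⇒ form factors over ℤ ⇒ lakes

lake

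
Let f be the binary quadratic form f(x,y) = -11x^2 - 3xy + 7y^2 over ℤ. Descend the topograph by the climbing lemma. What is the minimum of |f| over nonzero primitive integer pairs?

descent: ρ → (7,17,-1)  [lands on river]
river: ρ → (-1,17,7)
river: ρ → (7,11,-7)
river: ρ → (-7,17,1)
river: ρ → (1,17,-7)
river: ρ → (-7,11,7)
closes: descent 1, river 6
min |a| on river = 1

1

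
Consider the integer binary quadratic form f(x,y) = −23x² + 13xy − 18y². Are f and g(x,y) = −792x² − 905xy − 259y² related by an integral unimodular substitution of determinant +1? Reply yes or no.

D₁ = -1487, D₂ = -1487
f is negative-definite; reduce −f:
−f: flip: (23,-13,18)→(18,13,23)
−f: reduced (well bottom): (18,13,23) with a≤c, −a<b≤a
flip sign back: reduced form of f is (-18,-13,-23)
g is negative-definite; reduce −g:
−g: translate: b→-679 (≡905 mod 1584), so (792,905,259)→(792,-679,146)
−g: flip: (792,-679,146)→(146,679,792)
−g: translate: b→95 (≡679 mod 292), so (146,679,792)→(146,95,18)
−g: flip: (146,95,18)→(18,-95,146)
−g: translate: b→13 (≡-95 mod 36), so (18,-95,146)→(18,13,23)
−g: reduced (well bottom): (18,13,23) with a≤c, −a<b≤a
flip sign back: reduced form of g is (-18,-13,-23)
reduced forms (-18, -13, -23) vs (-18, -13, -23) ⇒ equivalent

yes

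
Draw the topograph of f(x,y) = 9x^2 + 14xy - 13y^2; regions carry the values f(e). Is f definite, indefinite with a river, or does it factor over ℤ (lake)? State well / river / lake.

D = b²−4ac = 14² − 4·9·(-13) = 664
D > 0 non-square ⇒ indefinite ⇒ periodic river

river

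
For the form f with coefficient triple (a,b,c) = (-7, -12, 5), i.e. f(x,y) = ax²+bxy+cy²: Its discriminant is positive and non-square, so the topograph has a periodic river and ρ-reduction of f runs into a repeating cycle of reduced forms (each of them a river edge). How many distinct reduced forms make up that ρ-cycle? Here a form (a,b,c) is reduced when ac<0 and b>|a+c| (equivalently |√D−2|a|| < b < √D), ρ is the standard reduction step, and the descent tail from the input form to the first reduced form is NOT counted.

D = 284, ⌊√D⌋ = 16
descent: ρ → (5,12,-7)  [lands on river]
river: ρ → (-7,16,1)
river: ρ → (1,16,-7)
river: ρ → (-7,12,5)
river: ρ → (5,8,-11)
river: ρ → (-11,14,2)
river: ρ → (2,14,-11)
river: ρ → (-11,8,5)
ρ-cycle length = 8 (tail of 1 descent step not counted)

8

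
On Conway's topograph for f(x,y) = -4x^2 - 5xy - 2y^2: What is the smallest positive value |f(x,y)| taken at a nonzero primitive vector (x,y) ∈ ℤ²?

translate: b→-3 (≡5 mod 8), so (4,5,2)→(4,-3,1)
flip: (4,-3,1)→(1,3,4)
translate: b→1 (≡3 mod 2), so (1,3,4)→(1,1,2)
reduced (well bottom): (1,1,2) with a≤c, −a<b≤a
well minimum |f| = |-1| = 1 (negative-definite)

1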